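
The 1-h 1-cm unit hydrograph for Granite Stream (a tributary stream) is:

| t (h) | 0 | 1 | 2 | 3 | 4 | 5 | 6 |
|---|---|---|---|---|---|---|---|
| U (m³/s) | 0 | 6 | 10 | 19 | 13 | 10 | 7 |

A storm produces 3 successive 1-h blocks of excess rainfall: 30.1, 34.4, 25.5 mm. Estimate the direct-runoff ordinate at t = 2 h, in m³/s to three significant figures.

Q ≈ 50.7 m³/s

By discrete convolution, Q_j = Σ (P_i / 10 mm) · U_{j−i}.
At t = 2 h (j=2): Q = (30.1/10)·10 + (34.4/10)·6 + (25.5/10)·0 = 50.7 m³/s.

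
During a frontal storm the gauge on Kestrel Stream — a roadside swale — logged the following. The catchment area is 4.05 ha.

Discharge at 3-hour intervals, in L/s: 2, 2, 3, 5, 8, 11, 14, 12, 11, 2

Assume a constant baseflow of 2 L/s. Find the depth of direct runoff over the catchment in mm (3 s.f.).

d ≈ 13.3 mm

Direct runoff: 0.0, 0.0, 1.0, 3.0, 6.0, 9.0, 12.0, 10.0, 9.0, 0.0 L/s; ΣQ_DR = 50.00 L/s.
V = ΣQ_DR · Δt = 50.00 × 10800 s = 5.400 × 10^5 L.
Over A = 4.05 ha, depth = V / A = 13.3 mm.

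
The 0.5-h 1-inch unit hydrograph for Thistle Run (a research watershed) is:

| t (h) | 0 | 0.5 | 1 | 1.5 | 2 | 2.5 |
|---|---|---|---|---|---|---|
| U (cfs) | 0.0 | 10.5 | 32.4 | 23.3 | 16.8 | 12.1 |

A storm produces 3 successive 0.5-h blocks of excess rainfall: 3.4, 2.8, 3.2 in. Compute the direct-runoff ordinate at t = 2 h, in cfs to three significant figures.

By discrete convolution, Q_j = Σ (P_i / 1 in) · U_{j−i}.
At t = 2 h (j=4): Q = (3.4/1)·16.8 + (2.8/1)·23.3 + (3.2/1)·32.4 = 226 cfs.

Q ≈ 226 cfs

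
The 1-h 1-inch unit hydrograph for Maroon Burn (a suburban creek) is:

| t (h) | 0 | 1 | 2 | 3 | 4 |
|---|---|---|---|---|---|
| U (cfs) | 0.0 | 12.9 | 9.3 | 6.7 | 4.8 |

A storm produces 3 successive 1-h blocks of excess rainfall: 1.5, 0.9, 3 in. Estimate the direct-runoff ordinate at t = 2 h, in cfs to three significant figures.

Q ≈ 25.6 cfs

By discrete convolution, Q_j = Σ (P_i / 1 in) · U_{j−i}.
At t = 2 h (j=2): Q = (1.5/1)·9.3 + (0.9/1)·12.9 + (3/1)·0.0 = 25.6 cfs.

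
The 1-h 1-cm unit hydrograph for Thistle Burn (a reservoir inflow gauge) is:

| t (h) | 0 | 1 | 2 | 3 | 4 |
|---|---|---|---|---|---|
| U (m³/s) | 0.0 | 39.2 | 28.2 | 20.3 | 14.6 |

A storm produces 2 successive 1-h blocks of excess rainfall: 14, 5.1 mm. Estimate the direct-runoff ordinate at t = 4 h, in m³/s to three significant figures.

By discrete convolution, Q_j = Σ (P_i / 10 mm) · U_{j−i}.
At t = 4 h (j=4): Q = (14/10)·14.6 + (5.1/10)·20.3 = 30.8 m³/s.

Q ≈ 30.8 m³/s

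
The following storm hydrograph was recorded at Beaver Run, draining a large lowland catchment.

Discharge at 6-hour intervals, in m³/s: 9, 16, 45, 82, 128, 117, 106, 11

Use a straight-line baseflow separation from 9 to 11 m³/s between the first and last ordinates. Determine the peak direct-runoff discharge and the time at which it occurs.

Subtracting baseflow gives direct-runoff ordinates: 0.00, 6.71, 35.43, 72.14, 117.86, 106.57, 95.29, 0.00 m³/s.
The maximum is 117.86 m³/s, occurring at the reading for t = 24 h.

Q_p = 117.86 m³/s at t = 24 h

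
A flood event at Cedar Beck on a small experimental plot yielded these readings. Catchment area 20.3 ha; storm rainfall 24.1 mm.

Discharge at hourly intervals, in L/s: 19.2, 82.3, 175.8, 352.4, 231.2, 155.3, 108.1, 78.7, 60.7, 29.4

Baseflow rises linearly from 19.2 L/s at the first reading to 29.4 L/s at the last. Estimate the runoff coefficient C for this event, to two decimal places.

C ≈ 0.77

ΣQ_DR = 1050 L/s; V = ΣQ_DR·Δt = 3.780 × 10^6 L.
Runoff depth d = V / A = 18.62 mm.
C = d / P = 18.62 / 24.1 = 0.77.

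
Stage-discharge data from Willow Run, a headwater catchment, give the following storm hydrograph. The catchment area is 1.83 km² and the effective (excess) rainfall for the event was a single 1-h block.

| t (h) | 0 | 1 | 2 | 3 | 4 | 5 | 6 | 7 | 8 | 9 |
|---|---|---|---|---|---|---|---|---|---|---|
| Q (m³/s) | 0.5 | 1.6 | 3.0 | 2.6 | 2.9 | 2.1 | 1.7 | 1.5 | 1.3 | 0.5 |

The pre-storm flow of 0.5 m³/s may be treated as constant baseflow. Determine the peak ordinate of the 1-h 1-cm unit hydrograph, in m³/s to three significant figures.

U_p ≈ 1.00 m³/s

Direct runoff: 0.0, 1.1, 2.5, 2.1, 2.4, 1.6, 1.2, 1.0, 0.8, 0.0 m³/s; ΣQ_DR = 12.70 m³/s, peak = 2.5 m³/s.
Runoff depth d = ΣQ_DR·Δt / A = 12.70 × 3600 / (1.83 km²) = 24.98 mm.
The 1-cm UH is the DRH scaled by (10 mm)/d, so U_p = 2.5 × 10/24.98 = 1.00 m³/s.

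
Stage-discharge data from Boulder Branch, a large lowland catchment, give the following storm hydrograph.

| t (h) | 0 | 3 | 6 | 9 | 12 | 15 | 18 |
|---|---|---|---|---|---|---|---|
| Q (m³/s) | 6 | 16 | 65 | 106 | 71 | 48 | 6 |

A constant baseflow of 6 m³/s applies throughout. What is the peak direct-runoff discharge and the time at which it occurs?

Subtracting baseflow gives direct-runoff ordinates: 0.0, 10.0, 59.0, 100.0, 65.0, 42.0, 0.0 m³/s.
The maximum is 100.0 m³/s, occurring at the reading for t = 9 h.

Q_p = 100.0 m³/s at t = 9 h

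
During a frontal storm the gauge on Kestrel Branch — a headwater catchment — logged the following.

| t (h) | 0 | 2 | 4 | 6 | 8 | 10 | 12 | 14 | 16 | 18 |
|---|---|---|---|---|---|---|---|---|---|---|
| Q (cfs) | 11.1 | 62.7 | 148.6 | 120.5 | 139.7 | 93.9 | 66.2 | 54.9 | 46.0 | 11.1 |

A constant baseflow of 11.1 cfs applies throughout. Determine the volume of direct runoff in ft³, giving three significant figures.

Direct-runoff ordinates (Q − Q_b): 0.0, 51.6, 137.5, 109.4, 128.6, 82.8, 55.1, 43.8, 34.9, 0.0 cfs.
ΣQ_DR = 643.7 cfs.
With Δt = 2 h = 7200 s, V = ΣQ_DR · Δt = 643.7 × 7200 = 4.63 × 10^6 ft³.

V ≈ 4.63 × 10^6 ft³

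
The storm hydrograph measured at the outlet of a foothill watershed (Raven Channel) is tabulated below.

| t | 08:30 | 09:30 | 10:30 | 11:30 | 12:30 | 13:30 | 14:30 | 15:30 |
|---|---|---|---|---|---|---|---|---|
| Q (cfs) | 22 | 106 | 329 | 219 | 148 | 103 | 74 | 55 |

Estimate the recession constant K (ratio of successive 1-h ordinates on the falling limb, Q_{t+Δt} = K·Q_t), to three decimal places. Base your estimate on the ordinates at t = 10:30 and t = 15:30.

Using the recession-limb readings at t = 10:30 and t = 15:30: Q falls from 329 to 55 cfs over 5 intervals.
K = (Q₂/Q₁)^(1/5) = (55/329)^(1/5) = 0.699.

K ≈ 0.699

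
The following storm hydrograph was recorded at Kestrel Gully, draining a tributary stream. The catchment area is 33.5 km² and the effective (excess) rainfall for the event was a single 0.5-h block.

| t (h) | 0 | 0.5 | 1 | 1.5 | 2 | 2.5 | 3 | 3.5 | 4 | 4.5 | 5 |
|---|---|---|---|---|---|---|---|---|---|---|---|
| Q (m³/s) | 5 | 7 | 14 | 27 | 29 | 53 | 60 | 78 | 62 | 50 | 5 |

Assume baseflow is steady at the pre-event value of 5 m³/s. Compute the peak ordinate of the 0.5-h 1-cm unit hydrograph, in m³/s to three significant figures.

Direct runoff: 0.0, 2.0, 9.0, 22.0, 24.0, 48.0, 55.0, 73.0, 57.0, 45.0, 0.0 m³/s; ΣQ_DR = 335.0 m³/s, peak = 73.0 m³/s.
Runoff depth d = ΣQ_DR·Δt / A = 335.0 × 1800 / (33.5 km²) = 18.00 mm.
The 1-cm UH is the DRH scaled by (10 mm)/d, so U_p = 73.0 × 10/18.00 = 40.6 m³/s.

U_p ≈ 40.6 m³/s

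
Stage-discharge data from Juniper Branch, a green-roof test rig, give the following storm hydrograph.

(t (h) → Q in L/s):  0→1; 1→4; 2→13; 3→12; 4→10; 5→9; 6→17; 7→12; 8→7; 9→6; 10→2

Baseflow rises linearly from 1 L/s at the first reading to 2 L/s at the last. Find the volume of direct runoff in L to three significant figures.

V ≈ 2.75 × 10^5 L

Direct-runoff ordinates (Q − Q_b): 0.00, 2.90, 11.80, 10.70, 8.60, 7.50, 15.40, 10.30, 5.20, 4.10, 0.00 L/s.
ΣQ_DR = 76.50 L/s.
With Δt = 1 h = 3600 s, V = ΣQ_DR · Δt = 76.50 × 3600 = 2.75 × 10^5 L.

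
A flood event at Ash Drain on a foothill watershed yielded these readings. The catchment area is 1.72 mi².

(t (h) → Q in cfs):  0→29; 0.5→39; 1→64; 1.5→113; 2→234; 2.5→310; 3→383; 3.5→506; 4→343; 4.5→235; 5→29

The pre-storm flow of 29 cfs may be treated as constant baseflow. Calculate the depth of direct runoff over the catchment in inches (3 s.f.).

Direct runoff: 0.0, 10.0, 35.0, 84.0, 205.0, 281.0, 354.0, 477.0, 314.0, 206.0, 0.0 cfs; ΣQ_DR = 1966 cfs.
V = ΣQ_DR · Δt = 1966 × 1800 s = 3.539 × 10^6 ft³.
Over A = 1.72 mi², depth = V / A = 0.886 in.

d ≈ 0.886 in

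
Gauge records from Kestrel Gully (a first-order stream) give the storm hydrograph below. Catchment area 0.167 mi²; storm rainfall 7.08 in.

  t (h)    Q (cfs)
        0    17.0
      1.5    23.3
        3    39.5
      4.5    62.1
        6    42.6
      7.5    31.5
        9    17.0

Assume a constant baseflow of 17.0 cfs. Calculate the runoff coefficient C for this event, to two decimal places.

ΣQ_DR = 114.0 cfs; V = ΣQ_DR·Δt = 6.156 × 10^5 ft³.
Runoff depth d = V / A = 1.587 in.
C = d / P = 1.587 / 7.08 = 0.22.

C ≈ 0.22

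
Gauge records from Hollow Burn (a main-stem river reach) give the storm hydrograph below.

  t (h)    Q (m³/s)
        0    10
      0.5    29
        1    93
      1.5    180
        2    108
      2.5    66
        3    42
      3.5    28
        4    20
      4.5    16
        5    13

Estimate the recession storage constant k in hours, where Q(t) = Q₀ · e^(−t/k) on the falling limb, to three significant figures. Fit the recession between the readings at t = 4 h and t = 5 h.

k ≈ 2.32 h

On the falling limb, Q drops from 20 to 13 m³/s between t = 4 h and t = 5 h (Δt = 1 h).
k = −Δt / ln(Q₂/Q₁) = −1 / ln(13/20) = 2.32 h.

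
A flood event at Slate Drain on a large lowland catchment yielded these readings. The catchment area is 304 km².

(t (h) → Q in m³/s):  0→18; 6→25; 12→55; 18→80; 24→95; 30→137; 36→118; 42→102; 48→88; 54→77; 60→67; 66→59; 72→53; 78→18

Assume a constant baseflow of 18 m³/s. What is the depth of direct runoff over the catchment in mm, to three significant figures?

d ≈ 52.6 mm

Direct runoff: 0.0, 7.0, 37.0, 62.0, 77.0, 119.0, 100.0, 84.0, 70.0, 59.0, 49.0, 41.0, 35.0, 0.0 m³/s; ΣQ_DR = 740.0 m³/s.
V = ΣQ_DR · Δt = 740.0 × 21600 s = 1.598 × 10^7 m³.
Over A = 304 km², depth = V / A = 52.6 mm.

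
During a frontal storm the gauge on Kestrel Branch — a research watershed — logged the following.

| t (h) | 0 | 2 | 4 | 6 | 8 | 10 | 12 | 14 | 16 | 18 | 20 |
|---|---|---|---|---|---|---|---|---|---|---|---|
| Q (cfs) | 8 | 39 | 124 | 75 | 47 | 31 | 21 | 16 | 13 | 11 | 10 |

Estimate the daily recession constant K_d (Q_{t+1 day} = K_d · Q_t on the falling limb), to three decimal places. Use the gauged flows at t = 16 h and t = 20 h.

K_d ≈ 0.207

Between t = 16 h and t = 20 h the flow falls from 13 to 10 cfs over 2×2 h = 4 h.
Per-interval ratio K = (10/13)^(1/2) = 0.8771; K_d = K^(24/2) = 0.207.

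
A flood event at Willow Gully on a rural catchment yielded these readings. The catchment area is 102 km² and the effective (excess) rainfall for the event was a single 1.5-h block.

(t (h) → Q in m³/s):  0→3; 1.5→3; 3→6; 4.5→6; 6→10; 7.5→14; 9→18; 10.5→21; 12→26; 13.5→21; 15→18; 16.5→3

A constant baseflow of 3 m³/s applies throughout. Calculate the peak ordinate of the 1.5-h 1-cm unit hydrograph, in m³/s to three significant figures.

Direct runoff: 0.0, 0.0, 3.0, 3.0, 7.0, 11.0, 15.0, 18.0, 23.0, 18.0, 15.0, 0.0 m³/s; ΣQ_DR = 113.0 m³/s, peak = 23.0 m³/s.
Runoff depth d = ΣQ_DR·Δt / A = 113.0 × 5400 / (102 km²) = 5.982 mm.
The 1-cm UH is the DRH scaled by (10 mm)/d, so U_p = 23.0 × 10/5.982 = 38.4 m³/s.

U_p ≈ 38.4 m³/s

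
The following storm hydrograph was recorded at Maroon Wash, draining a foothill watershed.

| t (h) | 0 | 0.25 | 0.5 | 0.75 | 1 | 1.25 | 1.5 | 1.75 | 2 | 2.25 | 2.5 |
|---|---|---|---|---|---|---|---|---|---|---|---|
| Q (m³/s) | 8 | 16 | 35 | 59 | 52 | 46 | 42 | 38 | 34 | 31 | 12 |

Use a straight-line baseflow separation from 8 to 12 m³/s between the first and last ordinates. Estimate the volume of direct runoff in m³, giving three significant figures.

V ≈ 2.37 × 10^5 m³

Direct-runoff ordinates (Q − Q_b): 0.00, 7.60, 26.20, 49.80, 42.40, 36.00, 31.60, 27.20, 22.80, 19.40, 0.00 m³/s.
ΣQ_DR = 263.0 m³/s.
With Δt = 0.25 h = 900 s, V = ΣQ_DR · Δt = 263.0 × 900 = 2.37 × 10^5 m³.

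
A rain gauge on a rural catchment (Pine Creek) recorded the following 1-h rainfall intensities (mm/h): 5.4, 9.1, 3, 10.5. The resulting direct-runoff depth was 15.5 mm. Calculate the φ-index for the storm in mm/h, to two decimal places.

φ ≈ 3.17 mm/h

Only the 3 blocks with intensity above φ contribute runoff: 5.4, 9.1, 10.5 mm/h.
Σ(I−φ)·Δt = d  ⇒  (5.4+9.1+10.5 − 3φ)·1 = 15.5
φ = (25.00 − 15.5/1) / 3 = 3.17 mm/h.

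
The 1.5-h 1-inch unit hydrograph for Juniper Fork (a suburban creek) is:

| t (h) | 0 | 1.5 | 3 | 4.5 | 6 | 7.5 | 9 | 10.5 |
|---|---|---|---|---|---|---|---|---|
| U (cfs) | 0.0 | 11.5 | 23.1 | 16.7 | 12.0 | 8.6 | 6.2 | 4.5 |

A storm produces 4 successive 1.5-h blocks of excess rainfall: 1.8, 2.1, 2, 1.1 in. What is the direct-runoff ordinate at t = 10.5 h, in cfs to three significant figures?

By discrete convolution, Q_j = Σ (P_i / 1 in) · U_{j−i}.
At t = 10.5 h (j=7): Q = (1.8/1)·4.5 + (2.1/1)·6.2 + (2/1)·8.6 + (1.1/1)·12.0 = 51.5 cfs.

Q ≈ 51.5 cfs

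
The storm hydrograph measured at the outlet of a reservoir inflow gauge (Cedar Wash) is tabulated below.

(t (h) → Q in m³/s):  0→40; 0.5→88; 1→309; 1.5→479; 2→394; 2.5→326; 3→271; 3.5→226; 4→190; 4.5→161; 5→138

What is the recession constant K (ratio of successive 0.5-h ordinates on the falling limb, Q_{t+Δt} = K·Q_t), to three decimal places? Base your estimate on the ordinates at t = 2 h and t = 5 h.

Using the recession-limb readings at t = 2 h and t = 5 h: Q falls from 394 to 138 m³/s over 6 intervals.
K = (Q₂/Q₁)^(1/6) = (138/394)^(1/6) = 0.840.

K ≈ 0.840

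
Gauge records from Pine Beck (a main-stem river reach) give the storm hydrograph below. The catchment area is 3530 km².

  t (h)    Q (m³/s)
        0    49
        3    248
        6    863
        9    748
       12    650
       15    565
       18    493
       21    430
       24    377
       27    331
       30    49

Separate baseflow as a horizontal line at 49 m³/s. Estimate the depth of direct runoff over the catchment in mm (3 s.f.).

Direct runoff: 0.0, 199.0, 814.0, 699.0, 601.0, 516.0, 444.0, 381.0, 328.0, 282.0, 0.0 m³/s; ΣQ_DR = 4264 m³/s.
V = ΣQ_DR · Δt = 4264 × 10800 s = 4.605 × 10^7 m³.
Over A = 3530 km², depth = V / A = 13.0 mm.

d ≈ 13.0 mm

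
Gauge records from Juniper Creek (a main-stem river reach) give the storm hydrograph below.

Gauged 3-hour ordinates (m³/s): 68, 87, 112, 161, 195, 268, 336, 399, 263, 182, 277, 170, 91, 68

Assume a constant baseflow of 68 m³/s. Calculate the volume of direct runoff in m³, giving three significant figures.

V ≈ 1.86 × 10^7 m³

Direct-runoff ordinates (Q − Q_b): 0.0, 19.0, 44.0, 93.0, 127.0, 200.0, 268.0, 331.0, 195.0, 114.0, 209.0, 102.0, 23.0, 0.0 m³/s.
ΣQ_DR = 1725 m³/s.
With Δt = 3 h = 10800 s, V = ΣQ_DR · Δt = 1725 × 10800 = 1.86 × 10^7 m³.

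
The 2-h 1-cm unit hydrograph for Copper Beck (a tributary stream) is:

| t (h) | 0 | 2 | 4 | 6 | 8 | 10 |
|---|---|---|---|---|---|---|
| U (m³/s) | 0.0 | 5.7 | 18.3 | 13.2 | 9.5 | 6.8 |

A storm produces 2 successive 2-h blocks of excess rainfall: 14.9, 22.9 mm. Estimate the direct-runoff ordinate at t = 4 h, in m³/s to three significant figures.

By discrete convolution, Q_j = Σ (P_i / 10 mm) · U_{j−i}.
At t = 4 h (j=2): Q = (14.9/10)·18.3 + (22.9/10)·5.7 = 40.3 m³/s.

Q ≈ 40.3 m³/s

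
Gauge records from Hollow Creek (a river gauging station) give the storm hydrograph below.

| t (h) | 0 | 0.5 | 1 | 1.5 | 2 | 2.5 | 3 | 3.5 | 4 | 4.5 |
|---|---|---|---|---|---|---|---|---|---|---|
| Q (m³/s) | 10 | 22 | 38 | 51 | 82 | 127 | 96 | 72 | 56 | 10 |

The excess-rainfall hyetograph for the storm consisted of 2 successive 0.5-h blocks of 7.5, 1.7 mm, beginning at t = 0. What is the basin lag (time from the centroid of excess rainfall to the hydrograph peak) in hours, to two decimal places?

t_L ≈ 2.16 h

Centroid of excess rainfall: t_c = Σ P_i·t̄_i / ΣP_i = 0.3424 h (block centres at 0.25, 0.75 h).
Hydrograph peak occurs at t = 2.5 h, so basin lag t_L = 2.5 − 0.3424 = 2.16 h.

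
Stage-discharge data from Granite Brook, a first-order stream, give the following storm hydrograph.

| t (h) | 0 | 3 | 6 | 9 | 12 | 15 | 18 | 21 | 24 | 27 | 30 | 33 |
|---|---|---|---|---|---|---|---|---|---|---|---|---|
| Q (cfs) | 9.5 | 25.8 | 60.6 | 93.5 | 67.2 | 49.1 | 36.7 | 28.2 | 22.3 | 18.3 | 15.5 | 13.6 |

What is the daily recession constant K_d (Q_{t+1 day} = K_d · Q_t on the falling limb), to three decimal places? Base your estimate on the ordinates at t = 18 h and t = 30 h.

Between t = 18 h and t = 30 h the flow falls from 36.7 to 15.5 cfs over 4×3 h = 12 h.
Per-interval ratio K = (15.5/36.7)^(1/4) = 0.8062; K_d = K^(24/3) = 0.178.

K_d ≈ 0.178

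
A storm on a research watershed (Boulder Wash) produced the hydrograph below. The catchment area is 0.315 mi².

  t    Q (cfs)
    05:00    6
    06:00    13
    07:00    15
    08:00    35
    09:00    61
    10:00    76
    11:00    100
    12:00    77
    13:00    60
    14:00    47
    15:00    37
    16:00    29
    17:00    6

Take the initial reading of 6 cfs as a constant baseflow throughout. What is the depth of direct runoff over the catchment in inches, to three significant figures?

d ≈ 2.38 in

Direct runoff: 0.0, 7.0, 9.0, 29.0, 55.0, 70.0, 94.0, 71.0, 54.0, 41.0, 31.0, 23.0, 0.0 cfs; ΣQ_DR = 484.0 cfs.
V = ΣQ_DR · Δt = 484.0 × 3600 s = 1.742 × 10^6 ft³.
Over A = 0.315 mi², depth = V / A = 2.38 in.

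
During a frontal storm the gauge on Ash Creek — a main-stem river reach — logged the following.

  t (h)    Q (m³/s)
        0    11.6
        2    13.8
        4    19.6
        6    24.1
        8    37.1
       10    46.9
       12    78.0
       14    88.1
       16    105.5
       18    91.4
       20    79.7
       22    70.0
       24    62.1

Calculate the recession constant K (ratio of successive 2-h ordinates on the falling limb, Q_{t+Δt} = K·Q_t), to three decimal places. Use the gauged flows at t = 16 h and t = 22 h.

Using the recession-limb readings at t = 16 h and t = 22 h: Q falls from 105.5 to 70.0 m³/s over 3 intervals.
K = (Q₂/Q₁)^(1/3) = (70.0/105.5)^(1/3) = 0.872.

K ≈ 0.872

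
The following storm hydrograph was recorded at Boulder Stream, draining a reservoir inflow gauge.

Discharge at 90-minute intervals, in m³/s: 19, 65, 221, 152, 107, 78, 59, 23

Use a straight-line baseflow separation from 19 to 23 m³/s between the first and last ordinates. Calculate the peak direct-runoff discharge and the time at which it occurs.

Q_p = 200.86 m³/s at t = 3 h

Subtracting baseflow gives direct-runoff ordinates: 0.00, 45.43, 200.86, 131.29, 85.71, 56.14, 36.57, 0.00 m³/s.
The maximum is 200.86 m³/s, occurring at the reading for t = 3 h.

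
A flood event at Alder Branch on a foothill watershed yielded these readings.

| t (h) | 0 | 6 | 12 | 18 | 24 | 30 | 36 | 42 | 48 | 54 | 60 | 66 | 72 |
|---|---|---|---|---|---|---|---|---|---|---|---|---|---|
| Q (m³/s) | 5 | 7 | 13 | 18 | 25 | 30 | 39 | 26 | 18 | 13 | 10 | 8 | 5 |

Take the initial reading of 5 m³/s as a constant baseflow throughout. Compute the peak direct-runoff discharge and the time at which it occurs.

Subtracting baseflow gives direct-runoff ordinates: 0.0, 2.0, 8.0, 13.0, 20.0, 25.0, 34.0, 21.0, 13.0, 8.0, 5.0, 3.0, 0.0 m³/s.
The maximum is 34.0 m³/s, occurring at the reading for t = 36 h.

Q_p = 34.0 m³/s at t = 36 h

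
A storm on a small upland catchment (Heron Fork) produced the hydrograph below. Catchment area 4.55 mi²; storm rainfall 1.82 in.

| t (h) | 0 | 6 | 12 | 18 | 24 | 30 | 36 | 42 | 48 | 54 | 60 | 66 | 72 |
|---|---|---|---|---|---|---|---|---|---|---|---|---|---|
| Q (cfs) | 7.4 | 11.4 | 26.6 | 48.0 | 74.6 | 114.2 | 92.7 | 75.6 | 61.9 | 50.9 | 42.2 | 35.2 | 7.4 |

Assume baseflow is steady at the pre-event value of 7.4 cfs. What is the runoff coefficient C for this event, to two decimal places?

C ≈ 0.62

ΣQ_DR = 551.9 cfs; V = ΣQ_DR·Δt = 1.192 × 10^7 ft³.
Runoff depth d = V / A = 1.128 in.
C = d / P = 1.128 / 1.82 = 0.62.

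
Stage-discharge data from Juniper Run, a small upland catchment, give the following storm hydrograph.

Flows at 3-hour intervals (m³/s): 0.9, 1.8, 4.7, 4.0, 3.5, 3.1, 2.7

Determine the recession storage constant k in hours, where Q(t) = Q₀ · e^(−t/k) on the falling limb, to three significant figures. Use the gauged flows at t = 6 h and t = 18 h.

k ≈ 21.6 h

On the falling limb, Q drops from 4.7 to 2.7 m³/s between t = 6 h and t = 18 h (Δt = 12 h).
k = −Δt / ln(Q₂/Q₁) = −12 / ln(2.7/4.7) = 21.6 h.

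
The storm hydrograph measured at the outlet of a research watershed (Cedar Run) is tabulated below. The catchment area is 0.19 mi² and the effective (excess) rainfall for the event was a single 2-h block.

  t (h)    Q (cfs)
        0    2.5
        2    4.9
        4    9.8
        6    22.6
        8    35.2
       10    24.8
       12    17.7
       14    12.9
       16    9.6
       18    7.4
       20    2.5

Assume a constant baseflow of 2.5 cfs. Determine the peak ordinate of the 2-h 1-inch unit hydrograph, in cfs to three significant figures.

U_p ≈ 16.4 cfs

Direct runoff: 0.0, 2.4, 7.3, 20.1, 32.7, 22.3, 15.2, 10.4, 7.1, 4.9, 0.0 cfs; ΣQ_DR = 122.4 cfs, peak = 32.7 cfs.
Runoff depth d = ΣQ_DR·Δt / A = 122.4 × 7200 / (0.19 mi²) = 1.997 in.
The 1-inch UH is the DRH scaled by (1 in)/d, so U_p = 32.7 × 1/1.997 = 16.4 cfs.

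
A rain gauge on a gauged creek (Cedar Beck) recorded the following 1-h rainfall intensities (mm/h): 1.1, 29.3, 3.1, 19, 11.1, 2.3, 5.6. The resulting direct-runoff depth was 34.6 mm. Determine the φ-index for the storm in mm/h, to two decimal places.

φ ≈ 8.27 mm/h

Only the 3 blocks with intensity above φ contribute runoff: 29.3, 19, 11.1 mm/h.
Σ(I−φ)·Δt = d  ⇒  (29.3+19+11.1 − 3φ)·1 = 34.6
φ = (59.40 − 34.6/1) / 3 = 8.27 mm/h.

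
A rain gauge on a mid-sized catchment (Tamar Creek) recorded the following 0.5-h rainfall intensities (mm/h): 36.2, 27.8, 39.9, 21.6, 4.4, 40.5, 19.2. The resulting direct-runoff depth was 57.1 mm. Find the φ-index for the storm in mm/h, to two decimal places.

φ ≈ 11.83 mm/h

Only the 6 blocks with intensity above φ contribute runoff: 36.2, 27.8, 39.9, 21.6, 40.5, 19.2 mm/h.
Σ(I−φ)·Δt = d  ⇒  (36.2+27.8+39.9+21.6+40.5+19.2 − 6φ)·0.5 = 57.1
φ = (185.2 − 57.1/0.5) / 6 = 11.83 mm/h.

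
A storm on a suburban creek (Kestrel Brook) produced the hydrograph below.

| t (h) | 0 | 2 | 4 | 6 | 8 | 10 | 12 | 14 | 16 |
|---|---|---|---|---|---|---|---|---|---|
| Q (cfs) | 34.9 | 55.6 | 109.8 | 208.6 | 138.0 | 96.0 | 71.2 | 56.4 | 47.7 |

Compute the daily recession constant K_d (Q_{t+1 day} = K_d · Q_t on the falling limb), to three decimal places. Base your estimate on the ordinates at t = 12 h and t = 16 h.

Between t = 12 h and t = 16 h the flow falls from 71.2 to 47.7 cfs over 2×2 h = 4 h.
Per-interval ratio K = (47.7/71.2)^(1/2) = 0.8185; K_d = K^(24/2) = 0.090.

K_d ≈ 0.090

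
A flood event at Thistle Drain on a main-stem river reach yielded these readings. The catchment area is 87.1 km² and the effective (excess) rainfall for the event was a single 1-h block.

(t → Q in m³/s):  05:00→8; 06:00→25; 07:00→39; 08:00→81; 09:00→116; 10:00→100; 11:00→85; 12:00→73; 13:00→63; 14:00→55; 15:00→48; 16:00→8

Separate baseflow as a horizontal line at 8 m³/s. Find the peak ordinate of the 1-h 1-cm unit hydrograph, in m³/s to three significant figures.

Direct runoff: 0.0, 17.0, 31.0, 73.0, 108.0, 92.0, 77.0, 65.0, 55.0, 47.0, 40.0, 0.0 m³/s; ΣQ_DR = 605.0 m³/s, peak = 108.0 m³/s.
Runoff depth d = ΣQ_DR·Δt / A = 605.0 × 3600 / (87.1 km²) = 25.01 mm.
The 1-cm UH is the DRH scaled by (10 mm)/d, so U_p = 108.0 × 10/25.01 = 43.2 m³/s.

U_p ≈ 43.2 m³/s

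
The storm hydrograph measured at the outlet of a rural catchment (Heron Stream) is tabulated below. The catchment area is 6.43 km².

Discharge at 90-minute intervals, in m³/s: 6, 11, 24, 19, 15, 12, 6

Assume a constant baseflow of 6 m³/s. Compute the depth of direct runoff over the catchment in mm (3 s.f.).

d ≈ 42.8 mm

Direct runoff: 0.0, 5.0, 18.0, 13.0, 9.0, 6.0, 0.0 m³/s; ΣQ_DR = 51.00 m³/s.
V = ΣQ_DR · Δt = 51.00 × 5400 s = 2.754 × 10^5 m³.
Over A = 6.43 km², depth = V / A = 42.8 mm.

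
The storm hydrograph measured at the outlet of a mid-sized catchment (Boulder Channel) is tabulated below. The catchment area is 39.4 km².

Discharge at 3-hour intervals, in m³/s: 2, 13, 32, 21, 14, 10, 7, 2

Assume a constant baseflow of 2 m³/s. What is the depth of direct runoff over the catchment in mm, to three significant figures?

Direct runoff: 0.0, 11.0, 30.0, 19.0, 12.0, 8.0, 5.0, 0.0 m³/s; ΣQ_DR = 85.00 m³/s.
V = ΣQ_DR · Δt = 85.00 × 10800 s = 9.180 × 10^5 m³.
Over A = 39.4 km², depth = V / A = 23.3 mm.

d ≈ 23.3 mm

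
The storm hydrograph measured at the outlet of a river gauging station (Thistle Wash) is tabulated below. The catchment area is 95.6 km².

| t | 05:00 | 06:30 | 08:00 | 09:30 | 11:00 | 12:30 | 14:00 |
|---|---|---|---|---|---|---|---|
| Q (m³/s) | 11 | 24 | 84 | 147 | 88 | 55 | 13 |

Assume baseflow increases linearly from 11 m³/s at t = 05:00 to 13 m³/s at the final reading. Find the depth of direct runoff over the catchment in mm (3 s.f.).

Direct runoff: 0.00, 12.67, 72.33, 135.00, 75.67, 42.33, 0.00 m³/s; ΣQ_DR = 338.0 m³/s.
V = ΣQ_DR · Δt = 338.0 × 5400 s = 1.825 × 10^6 m³.
Over A = 95.6 km², depth = V / A = 19.1 mm.

d ≈ 19.1 mm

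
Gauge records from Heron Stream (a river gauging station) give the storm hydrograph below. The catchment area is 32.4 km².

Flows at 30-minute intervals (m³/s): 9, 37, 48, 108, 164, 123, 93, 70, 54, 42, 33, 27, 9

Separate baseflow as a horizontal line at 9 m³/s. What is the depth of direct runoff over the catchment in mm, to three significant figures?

d ≈ 38.9 mm

Direct runoff: 0.0, 28.0, 39.0, 99.0, 155.0, 114.0, 84.0, 61.0, 45.0, 33.0, 24.0, 18.0, 0.0 m³/s; ΣQ_DR = 700.0 m³/s.
V = ΣQ_DR · Δt = 700.0 × 1800 s = 1.260 × 10^6 m³.
Over A = 32.4 km², depth = V / A = 38.9 mm.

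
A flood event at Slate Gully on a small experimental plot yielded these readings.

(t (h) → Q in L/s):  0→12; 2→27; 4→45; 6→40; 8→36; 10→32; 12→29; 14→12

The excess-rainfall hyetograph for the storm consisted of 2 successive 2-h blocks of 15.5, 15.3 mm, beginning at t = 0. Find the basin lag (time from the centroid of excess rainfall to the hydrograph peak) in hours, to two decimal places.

t_L ≈ 2.01 h

Centroid of excess rainfall: t_c = Σ P_i·t̄_i / ΣP_i = 1.9935 h (block centres at 1, 3 h).
Hydrograph peak occurs at t = 4 h, so basin lag t_L = 4 − 1.9935 = 2.01 h.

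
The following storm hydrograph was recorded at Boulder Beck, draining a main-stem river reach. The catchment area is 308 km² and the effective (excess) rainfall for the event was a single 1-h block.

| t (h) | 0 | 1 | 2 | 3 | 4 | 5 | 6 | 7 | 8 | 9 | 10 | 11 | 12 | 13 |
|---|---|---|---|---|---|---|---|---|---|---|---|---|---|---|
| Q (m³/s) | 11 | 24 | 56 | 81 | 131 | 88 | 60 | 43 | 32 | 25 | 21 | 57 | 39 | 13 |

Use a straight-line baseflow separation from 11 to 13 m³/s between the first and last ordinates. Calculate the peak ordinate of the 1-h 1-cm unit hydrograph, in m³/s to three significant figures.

Direct runoff: 0.00, 12.85, 44.69, 69.54, 119.38, 76.23, 48.08, 30.92, 19.77, 12.62, 8.46, 44.31, 26.15, 0.00 m³/s; ΣQ_DR = 513.0 m³/s, peak = 119.38 m³/s.
Runoff depth d = ΣQ_DR·Δt / A = 513.0 × 3600 / (308 km²) = 5.996 mm.
The 1-cm UH is the DRH scaled by (10 mm)/d, so U_p = 119.38 × 10/5.996 = 199 m³/s.

U_p ≈ 199 m³/s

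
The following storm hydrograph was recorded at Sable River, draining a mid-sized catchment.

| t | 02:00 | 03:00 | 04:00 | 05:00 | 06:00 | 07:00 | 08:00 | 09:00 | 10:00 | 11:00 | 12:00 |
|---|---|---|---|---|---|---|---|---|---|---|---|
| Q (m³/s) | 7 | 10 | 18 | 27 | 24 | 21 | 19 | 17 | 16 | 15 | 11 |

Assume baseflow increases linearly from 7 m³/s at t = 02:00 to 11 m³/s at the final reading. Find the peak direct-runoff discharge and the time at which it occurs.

Q_p = 18.80 m³/s at t = 05:00

Subtracting baseflow gives direct-runoff ordinates: 0.00, 2.60, 10.20, 18.80, 15.40, 12.00, 9.60, 7.20, 5.80, 4.40, 0.00 m³/s.
The maximum is 18.80 m³/s, occurring at the reading for t = 05:00.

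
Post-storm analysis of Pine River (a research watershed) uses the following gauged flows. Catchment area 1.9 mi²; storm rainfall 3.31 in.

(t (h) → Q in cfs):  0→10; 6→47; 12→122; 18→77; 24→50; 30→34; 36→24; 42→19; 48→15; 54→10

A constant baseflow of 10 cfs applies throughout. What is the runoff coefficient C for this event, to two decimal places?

ΣQ_DR = 308.0 cfs; V = ΣQ_DR·Δt = 6.653 × 10^6 ft³.
Runoff depth d = V / A = 1.507 in.
C = d / P = 1.507 / 3.31 = 0.46.

C ≈ 0.46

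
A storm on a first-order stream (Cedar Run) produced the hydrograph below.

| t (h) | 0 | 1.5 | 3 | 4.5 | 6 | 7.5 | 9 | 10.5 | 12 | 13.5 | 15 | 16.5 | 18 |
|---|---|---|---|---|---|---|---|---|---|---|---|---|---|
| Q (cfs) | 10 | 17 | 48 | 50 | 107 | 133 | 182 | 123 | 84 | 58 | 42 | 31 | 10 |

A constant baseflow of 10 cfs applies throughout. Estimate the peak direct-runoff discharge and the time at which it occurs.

Subtracting baseflow gives direct-runoff ordinates: 0.0, 7.0, 38.0, 40.0, 97.0, 123.0, 172.0, 113.0, 74.0, 48.0, 32.0, 21.0, 0.0 cfs.
The maximum is 172.0 cfs, occurring at the reading for t = 9 h.

Q_p = 172.0 cfs at t = 9 h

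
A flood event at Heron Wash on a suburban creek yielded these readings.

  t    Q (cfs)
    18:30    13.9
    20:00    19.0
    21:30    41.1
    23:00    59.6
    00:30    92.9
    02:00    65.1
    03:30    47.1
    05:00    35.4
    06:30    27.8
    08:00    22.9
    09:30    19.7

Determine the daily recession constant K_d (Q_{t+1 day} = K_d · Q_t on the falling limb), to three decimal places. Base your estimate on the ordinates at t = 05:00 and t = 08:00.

Between t = 05:00 and t = 08:00 the flow falls from 35.4 to 22.9 cfs over 2×1.5 h = 3 h.
Per-interval ratio K = (22.9/35.4)^(1/2) = 0.8043; K_d = K^(24/1.5) = 0.031.

K_d ≈ 0.031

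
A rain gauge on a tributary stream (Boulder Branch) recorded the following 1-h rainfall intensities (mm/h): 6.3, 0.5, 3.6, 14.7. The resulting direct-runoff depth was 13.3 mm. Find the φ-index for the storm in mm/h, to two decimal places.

φ ≈ 3.85 mm/h

Only the 2 blocks with intensity above φ contribute runoff: 6.3, 14.7 mm/h.
Σ(I−φ)·Δt = d  ⇒  (6.3+14.7 − 2φ)·1 = 13.3
φ = (21.00 − 13.3/1) / 2 = 3.85 mm/h.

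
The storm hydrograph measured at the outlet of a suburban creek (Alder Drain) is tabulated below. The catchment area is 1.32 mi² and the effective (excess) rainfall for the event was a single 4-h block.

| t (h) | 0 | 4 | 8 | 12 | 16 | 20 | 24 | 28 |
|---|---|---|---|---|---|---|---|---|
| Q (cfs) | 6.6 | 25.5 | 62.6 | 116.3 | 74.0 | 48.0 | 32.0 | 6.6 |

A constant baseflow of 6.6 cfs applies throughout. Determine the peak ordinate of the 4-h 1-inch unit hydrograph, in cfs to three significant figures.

Direct runoff: 0.0, 18.9, 56.0, 109.7, 67.4, 41.4, 25.4, 0.0 cfs; ΣQ_DR = 318.8 cfs, peak = 109.7 cfs.
Runoff depth d = ΣQ_DR·Δt / A = 318.8 × 14400 / (1.32 mi²) = 1.497 in.
The 1-inch UH is the DRH scaled by (1 in)/d, so U_p = 109.7 × 1/1.497 = 73.3 cfs.

U_p ≈ 73.3 cfs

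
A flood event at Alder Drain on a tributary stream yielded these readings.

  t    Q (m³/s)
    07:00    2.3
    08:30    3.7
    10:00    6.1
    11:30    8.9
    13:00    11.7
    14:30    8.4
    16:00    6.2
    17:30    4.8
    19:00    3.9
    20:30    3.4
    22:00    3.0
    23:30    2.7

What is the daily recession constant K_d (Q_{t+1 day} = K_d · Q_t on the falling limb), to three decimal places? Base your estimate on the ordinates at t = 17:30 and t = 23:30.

Between t = 17:30 and t = 23:30 the flow falls from 4.8 to 2.7 m³/s over 4×1.5 h = 6 h.
Per-interval ratio K = (2.7/4.8)^(1/4) = 0.8660; K_d = K^(24/1.5) = 0.100.

K_d ≈ 0.100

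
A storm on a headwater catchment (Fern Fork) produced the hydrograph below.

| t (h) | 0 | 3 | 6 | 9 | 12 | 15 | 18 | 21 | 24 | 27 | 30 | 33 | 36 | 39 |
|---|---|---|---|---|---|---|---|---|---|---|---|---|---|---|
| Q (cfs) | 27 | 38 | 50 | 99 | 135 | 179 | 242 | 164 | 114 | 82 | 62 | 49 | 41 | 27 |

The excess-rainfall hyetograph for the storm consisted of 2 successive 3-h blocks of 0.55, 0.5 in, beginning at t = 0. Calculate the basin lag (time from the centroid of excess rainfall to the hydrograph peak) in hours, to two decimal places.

Centroid of excess rainfall: t_c = Σ P_i·t̄_i / ΣP_i = 2.9286 h (block centres at 1.5, 4.5 h).
Hydrograph peak occurs at t = 18 h, so basin lag t_L = 18 − 2.9286 = 15.07 h.

t_L ≈ 15.07 h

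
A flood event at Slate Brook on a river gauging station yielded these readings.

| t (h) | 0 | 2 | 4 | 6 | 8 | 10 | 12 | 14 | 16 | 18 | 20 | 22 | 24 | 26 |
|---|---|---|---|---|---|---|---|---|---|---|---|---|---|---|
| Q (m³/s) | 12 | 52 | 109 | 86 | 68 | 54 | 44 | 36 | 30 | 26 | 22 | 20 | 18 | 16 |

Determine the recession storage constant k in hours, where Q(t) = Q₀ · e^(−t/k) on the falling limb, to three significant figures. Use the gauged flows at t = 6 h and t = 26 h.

k ≈ 11.9 h

On the falling limb, Q drops from 86 to 16 m³/s between t = 6 h and t = 26 h (Δt = 20 h).
k = −Δt / ln(Q₂/Q₁) = −20 / ln(16/86) = 11.9 h.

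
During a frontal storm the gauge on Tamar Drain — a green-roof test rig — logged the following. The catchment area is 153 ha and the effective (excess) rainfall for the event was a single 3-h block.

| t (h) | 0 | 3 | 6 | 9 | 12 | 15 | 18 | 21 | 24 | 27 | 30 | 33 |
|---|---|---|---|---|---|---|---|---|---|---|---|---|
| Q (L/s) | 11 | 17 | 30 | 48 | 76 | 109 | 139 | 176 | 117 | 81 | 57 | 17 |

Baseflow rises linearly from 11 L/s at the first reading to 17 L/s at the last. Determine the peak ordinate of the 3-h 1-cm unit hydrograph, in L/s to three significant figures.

Direct runoff: 0.00, 5.45, 17.91, 35.36, 62.82, 95.27, 124.73, 161.18, 101.64, 65.09, 40.55, 0.00 L/s; ΣQ_DR = 710.0 L/s, peak = 161.18 L/s.
Runoff depth d = ΣQ_DR·Δt / A = 710.0 × 10800 / (153 ha) = 5.012 mm.
The 1-cm UH is the DRH scaled by (10 mm)/d, so U_p = 161.18 × 10/5.012 = 322 L/s.

U_p ≈ 322 L/s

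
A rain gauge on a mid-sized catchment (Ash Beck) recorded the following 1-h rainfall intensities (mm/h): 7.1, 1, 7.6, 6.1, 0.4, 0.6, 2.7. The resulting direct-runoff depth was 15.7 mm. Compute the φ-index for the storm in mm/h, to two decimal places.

Only the 4 blocks with intensity above φ contribute runoff: 7.1, 7.6, 6.1, 2.7 mm/h.
Σ(I−φ)·Δt = d  ⇒  (7.1+7.6+6.1+2.7 − 4φ)·1 = 15.7
φ = (23.50 − 15.7/1) / 4 = 1.95 mm/h.

φ ≈ 1.95 mm/h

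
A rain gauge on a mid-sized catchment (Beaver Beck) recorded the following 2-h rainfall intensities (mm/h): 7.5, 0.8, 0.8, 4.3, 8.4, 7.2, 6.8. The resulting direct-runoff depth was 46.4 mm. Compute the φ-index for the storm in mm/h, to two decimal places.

φ ≈ 2.20 mm/h

Only the 5 blocks with intensity above φ contribute runoff: 7.5, 4.3, 8.4, 7.2, 6.8 mm/h.
Σ(I−φ)·Δt = d  ⇒  (7.5+4.3+8.4+7.2+6.8 − 5φ)·2 = 46.4
φ = (34.20 − 46.4/2) / 5 = 2.20 mm/h.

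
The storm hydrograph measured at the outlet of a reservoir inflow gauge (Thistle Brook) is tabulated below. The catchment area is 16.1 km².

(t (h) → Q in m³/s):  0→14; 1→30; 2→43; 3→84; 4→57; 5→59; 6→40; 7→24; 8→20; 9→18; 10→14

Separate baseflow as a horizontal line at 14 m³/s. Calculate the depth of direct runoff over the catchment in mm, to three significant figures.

d ≈ 55.7 mm

Direct runoff: 0.0, 16.0, 29.0, 70.0, 43.0, 45.0, 26.0, 10.0, 6.0, 4.0, 0.0 m³/s; ΣQ_DR = 249.0 m³/s.
V = ΣQ_DR · Δt = 249.0 × 3600 s = 8.964 × 10^5 m³.
Over A = 16.1 km², depth = V / A = 55.7 mm.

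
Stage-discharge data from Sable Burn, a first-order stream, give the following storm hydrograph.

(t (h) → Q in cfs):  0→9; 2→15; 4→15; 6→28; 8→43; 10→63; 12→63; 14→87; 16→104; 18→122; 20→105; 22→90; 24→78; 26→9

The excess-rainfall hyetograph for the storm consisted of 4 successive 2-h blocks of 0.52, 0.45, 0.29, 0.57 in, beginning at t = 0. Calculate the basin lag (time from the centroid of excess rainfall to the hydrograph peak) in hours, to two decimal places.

Centroid of excess rainfall: t_c = Σ P_i·t̄_i / ΣP_i = 3.9945 h (block centres at 1, 3, 5, 7 h).
Hydrograph peak occurs at t = 18 h, so basin lag t_L = 18 − 3.9945 = 14.01 h.

t_L ≈ 14.01 h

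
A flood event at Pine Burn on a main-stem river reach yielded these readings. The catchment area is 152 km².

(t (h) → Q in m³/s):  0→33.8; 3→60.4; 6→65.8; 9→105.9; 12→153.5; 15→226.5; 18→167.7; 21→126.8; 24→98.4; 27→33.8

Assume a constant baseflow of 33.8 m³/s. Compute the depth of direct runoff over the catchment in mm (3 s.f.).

d ≈ 52.2 mm

Direct runoff: 0.0, 26.6, 32.0, 72.1, 119.7, 192.7, 133.9, 93.0, 64.6, 0.0 m³/s; ΣQ_DR = 734.6 m³/s.
V = ΣQ_DR · Δt = 734.6 × 10800 s = 7.934 × 10^6 m³.
Over A = 152 km², depth = V / A = 52.2 mm.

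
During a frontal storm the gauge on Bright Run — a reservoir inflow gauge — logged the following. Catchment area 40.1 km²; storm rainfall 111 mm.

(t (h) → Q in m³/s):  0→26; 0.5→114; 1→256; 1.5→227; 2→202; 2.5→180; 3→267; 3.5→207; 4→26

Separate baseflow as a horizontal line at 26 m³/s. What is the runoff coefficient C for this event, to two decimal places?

C ≈ 0.51

ΣQ_DR = 1271 m³/s; V = ΣQ_DR·Δt = 2.288 × 10^6 m³.
Runoff depth d = V / A = 57.05 mm.
C = d / P = 57.05 / 111 = 0.51.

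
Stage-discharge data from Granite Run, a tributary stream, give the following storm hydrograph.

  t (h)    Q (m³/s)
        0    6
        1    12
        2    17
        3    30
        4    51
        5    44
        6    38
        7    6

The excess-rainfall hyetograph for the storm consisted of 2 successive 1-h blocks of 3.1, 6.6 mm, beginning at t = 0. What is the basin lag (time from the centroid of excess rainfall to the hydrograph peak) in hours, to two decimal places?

t_L ≈ 2.82 h

Centroid of excess rainfall: t_c = Σ P_i·t̄_i / ΣP_i = 1.1804 h (block centres at 0.5, 1.5 h).
Hydrograph peak occurs at t = 4 h, so basin lag t_L = 4 − 1.1804 = 2.82 h.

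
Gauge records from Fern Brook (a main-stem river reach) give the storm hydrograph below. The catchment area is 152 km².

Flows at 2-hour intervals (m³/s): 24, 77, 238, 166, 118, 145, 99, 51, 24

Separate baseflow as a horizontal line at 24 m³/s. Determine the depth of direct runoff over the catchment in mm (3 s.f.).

Direct runoff: 0.0, 53.0, 214.0, 142.0, 94.0, 121.0, 75.0, 27.0, 0.0 m³/s; ΣQ_DR = 726.0 m³/s.
V = ΣQ_DR · Δt = 726.0 × 7200 s = 5.227 × 10^6 m³.
Over A = 152 km², depth = V / A = 34.4 mm.

d ≈ 34.4 mm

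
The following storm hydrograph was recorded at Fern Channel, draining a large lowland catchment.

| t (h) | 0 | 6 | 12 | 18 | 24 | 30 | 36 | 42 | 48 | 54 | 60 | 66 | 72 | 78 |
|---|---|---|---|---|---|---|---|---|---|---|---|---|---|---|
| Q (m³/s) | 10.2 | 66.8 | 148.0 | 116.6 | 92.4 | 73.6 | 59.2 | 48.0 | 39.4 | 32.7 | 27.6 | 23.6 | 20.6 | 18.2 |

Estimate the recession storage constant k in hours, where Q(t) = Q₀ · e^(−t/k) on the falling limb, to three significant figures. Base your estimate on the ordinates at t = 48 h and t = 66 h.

On the falling limb, Q drops from 39.4 to 23.6 m³/s between t = 48 h and t = 66 h (Δt = 18 h).
k = −Δt / ln(Q₂/Q₁) = −18 / ln(23.6/39.4) = 35.1 h.

k ≈ 35.1 h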